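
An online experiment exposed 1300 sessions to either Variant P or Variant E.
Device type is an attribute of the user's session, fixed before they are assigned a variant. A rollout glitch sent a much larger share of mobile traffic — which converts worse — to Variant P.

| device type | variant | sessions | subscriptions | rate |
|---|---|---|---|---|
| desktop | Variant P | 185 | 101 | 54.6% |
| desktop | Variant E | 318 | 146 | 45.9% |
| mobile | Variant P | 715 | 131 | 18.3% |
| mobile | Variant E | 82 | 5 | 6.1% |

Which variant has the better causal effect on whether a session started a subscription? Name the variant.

Variant P

Device type satisfies the back-door criterion: it is not a descendant of the variant, and it blocks the spurious path from variant to outcome. Adjusting for it (i.e., using the within-device type rates) gives the causal effect.
Within each level — desktop: 54.6% vs 45.9%; mobile: 18.3% vs 6.1% — Variant P is higher every time.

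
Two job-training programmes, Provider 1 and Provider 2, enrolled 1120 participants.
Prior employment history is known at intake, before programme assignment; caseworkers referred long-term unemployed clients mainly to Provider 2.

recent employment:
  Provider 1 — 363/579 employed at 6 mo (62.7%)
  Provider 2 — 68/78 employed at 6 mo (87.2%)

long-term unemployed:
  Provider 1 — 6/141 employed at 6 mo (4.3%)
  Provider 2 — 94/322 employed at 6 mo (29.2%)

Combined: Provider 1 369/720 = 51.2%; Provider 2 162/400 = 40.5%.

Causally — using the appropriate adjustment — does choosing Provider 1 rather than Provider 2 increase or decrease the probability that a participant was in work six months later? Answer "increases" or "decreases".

The stratified and pooled comparisons disagree (Provider 2 wins within each prior employment history; Provider 1 wins overall), so the answer turns on the causal role of prior employment history.
Nothing the programme does changes prior employment history; the imbalance is an allocation artefact. With prior employment history also predicting the outcome, the pooled figure is confounded, and the within-stratum comparison is the causal one.
Within each level — recent employment: 62.7% vs 87.2%; long-term unemployed: 4.3% vs 29.2% — Provider 2 is higher every time.

decreases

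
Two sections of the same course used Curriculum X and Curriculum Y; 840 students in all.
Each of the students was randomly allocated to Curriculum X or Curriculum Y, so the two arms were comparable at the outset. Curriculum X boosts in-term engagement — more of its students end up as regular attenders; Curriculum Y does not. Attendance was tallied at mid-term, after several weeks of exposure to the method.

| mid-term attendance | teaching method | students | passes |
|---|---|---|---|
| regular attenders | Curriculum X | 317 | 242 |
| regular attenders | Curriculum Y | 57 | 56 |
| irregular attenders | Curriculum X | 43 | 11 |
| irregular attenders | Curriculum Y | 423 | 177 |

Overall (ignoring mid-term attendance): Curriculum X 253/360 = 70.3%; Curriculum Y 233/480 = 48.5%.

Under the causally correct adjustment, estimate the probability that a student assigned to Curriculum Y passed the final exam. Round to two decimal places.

0.49

Mid-term attendance here is a post-treatment variable shaped by the teaching method; conditioning on it would introduce bias rather than remove it. The overall comparison is the causal one.
So P(outcome | do(Curriculum Y)) is just the pooled rate for Curriculum Y: 233/480 = 0.485.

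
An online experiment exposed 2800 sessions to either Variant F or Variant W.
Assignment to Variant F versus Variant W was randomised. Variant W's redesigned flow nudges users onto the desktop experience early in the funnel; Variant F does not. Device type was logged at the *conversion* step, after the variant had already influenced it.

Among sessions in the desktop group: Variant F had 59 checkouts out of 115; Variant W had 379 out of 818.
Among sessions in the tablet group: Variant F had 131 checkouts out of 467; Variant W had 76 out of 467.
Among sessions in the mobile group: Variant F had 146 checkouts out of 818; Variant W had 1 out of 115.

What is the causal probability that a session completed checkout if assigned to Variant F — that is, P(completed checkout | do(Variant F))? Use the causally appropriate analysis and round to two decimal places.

Variant F is higher inside every device type stratum but Variant W is higher in aggregate. Whether to stratify depends on how device type relates to the variant.
Device type is recorded after the variant and is itself shifted by it — it sits on the causal path from variant to outcome. Conditioning on a mediator would strip out part of the effect we want; the pooled comparison gives the total causal effect.
So P(outcome | do(Variant F)) is just the pooled rate for Variant F: 336/1400 = 0.240.

0.24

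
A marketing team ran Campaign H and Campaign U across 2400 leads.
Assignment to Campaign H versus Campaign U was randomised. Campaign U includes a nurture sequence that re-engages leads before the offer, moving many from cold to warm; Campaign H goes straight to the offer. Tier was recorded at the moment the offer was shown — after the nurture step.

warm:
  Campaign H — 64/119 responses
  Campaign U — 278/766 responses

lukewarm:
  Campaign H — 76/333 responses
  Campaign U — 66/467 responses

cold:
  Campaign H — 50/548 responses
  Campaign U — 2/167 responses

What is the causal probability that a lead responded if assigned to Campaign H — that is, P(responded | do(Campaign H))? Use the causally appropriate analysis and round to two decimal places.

0.19

Engagement tier here is a post-treatment variable shaped by the campaign; conditioning on it would introduce bias rather than remove it. The overall comparison is the causal one.
So P(outcome | do(Campaign H)) is just the pooled rate for Campaign H: 190/1000 = 0.190.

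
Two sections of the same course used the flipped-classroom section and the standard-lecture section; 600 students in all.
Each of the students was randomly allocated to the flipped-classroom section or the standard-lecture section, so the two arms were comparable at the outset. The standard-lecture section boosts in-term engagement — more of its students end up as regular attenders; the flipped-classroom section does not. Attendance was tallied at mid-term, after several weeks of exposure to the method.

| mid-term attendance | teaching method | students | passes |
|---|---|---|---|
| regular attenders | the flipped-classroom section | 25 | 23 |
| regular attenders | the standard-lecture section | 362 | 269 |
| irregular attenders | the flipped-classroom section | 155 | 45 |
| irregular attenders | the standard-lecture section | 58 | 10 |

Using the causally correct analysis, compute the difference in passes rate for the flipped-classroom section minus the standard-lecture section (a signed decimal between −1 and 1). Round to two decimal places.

-0.29

Mid-term attendance is downstream of the teaching method. One should not condition on a consequence of treatment, so the overall rates are the right comparison.
The causal difference is the pooled difference: 0.378 − 0.664 = -0.287.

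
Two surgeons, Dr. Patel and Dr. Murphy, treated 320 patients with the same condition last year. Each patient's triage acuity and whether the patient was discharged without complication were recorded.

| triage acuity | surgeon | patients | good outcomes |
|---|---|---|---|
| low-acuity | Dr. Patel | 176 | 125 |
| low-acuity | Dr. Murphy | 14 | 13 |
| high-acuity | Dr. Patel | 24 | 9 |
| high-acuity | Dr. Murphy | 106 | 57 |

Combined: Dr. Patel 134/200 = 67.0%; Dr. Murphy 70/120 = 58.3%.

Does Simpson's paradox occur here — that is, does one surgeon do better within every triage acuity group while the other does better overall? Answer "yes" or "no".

yes

Within each triage acuity level (low-acuity 71.0% vs 92.9%; high-acuity 37.5% vs 53.8%), Dr. Murphy has the higher rate every time. Pooled: 67.0% vs 58.3% — Dr. Patel has the higher rate overall. The two comparisons disagree.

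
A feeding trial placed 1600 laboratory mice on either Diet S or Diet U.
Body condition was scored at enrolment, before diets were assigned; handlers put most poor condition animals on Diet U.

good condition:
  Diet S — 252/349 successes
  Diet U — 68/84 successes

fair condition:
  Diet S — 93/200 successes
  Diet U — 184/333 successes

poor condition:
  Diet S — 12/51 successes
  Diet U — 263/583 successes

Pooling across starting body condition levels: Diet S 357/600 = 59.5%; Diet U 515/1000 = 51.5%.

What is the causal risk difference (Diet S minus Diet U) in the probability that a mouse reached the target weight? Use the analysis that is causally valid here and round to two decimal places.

-0.14

Diet U is higher inside every starting body condition stratum but Diet S is higher in aggregate. Whether to stratify depends on how starting body condition relates to the diet.
Starting body condition satisfies the back-door criterion: it is not a descendant of the diet, and it blocks the spurious path from diet to outcome. Adjusting for it (i.e., using the within-starting body condition rates) gives the causal effect.
Adjusting over the population distribution of starting body condition: 0.271·(0.722−0.810) + 0.333·(0.465−0.553) + 0.396·(0.235−0.451) = -0.138.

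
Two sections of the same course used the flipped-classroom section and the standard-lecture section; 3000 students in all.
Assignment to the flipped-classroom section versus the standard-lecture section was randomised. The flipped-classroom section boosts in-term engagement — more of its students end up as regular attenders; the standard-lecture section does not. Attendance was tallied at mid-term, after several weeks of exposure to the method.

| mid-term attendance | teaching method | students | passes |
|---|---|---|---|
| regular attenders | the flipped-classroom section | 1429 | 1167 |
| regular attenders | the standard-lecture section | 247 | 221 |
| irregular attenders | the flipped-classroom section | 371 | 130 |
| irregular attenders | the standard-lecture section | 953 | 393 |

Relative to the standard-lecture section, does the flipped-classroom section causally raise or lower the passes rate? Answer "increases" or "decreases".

Within every mid-term attendance level the standard-lecture section has the higher rate, yet pooled the flipped-classroom section does — Simpson's reversal.
The distribution of mid-term attendance is itself part of what the teaching method does — it is an intermediate outcome. Holding it fixed would remove that part of the effect; the total effect is the pooled difference.
Pooled: the flipped-classroom section 72.1% vs the standard-lecture section 51.2%; the flipped-classroom section is higher overall.

increases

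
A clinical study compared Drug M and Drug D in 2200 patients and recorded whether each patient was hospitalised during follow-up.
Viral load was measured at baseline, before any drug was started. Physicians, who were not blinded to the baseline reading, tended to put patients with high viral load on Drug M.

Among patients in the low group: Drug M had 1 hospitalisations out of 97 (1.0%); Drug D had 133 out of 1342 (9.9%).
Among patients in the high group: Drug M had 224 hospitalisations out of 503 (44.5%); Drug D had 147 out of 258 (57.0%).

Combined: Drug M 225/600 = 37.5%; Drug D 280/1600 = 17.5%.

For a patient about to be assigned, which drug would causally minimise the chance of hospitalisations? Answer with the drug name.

Nothing the drug does changes viral load; the imbalance is an allocation artefact. With viral load also predicting the outcome, the pooled figure is confounded, and the within-stratum comparison is the causal one.
Within each level — low: 1.0% vs 9.9%; high: 44.5% vs 57.0% — Drug M is lower every time.

Drug M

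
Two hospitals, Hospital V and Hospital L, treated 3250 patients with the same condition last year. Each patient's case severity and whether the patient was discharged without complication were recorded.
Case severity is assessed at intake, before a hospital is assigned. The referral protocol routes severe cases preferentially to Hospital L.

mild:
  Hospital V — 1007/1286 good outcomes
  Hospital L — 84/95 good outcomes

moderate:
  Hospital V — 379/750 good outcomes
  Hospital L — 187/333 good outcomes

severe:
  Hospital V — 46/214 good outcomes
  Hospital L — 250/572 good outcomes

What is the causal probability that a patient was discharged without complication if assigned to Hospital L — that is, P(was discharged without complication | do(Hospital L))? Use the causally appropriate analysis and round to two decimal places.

Case severity differs across hospitals for reasons unrelated to any effect of the hospital itself, and it separately predicts the outcome — a classic confounder. We must compare within case severity levels.
Standardising Hospital L to the population case severity mix: 0.425·84/95 + 0.333·187/333 + 0.242·250/572 = 0.669.

0.67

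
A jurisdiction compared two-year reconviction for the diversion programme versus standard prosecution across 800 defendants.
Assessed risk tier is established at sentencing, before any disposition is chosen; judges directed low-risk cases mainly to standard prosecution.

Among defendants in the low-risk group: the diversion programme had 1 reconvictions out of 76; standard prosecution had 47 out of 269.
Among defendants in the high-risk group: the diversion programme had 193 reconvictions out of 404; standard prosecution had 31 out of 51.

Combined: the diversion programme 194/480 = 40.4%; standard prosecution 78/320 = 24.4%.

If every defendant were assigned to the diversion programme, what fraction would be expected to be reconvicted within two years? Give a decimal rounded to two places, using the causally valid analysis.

Here assessed risk tier is a common cause — it drives both which disposition a case falls under and the outcome. The crude comparison mixes populations; the stratum-specific rates are the causally relevant ones.
Standardising the diversion programme to the population assessed risk tier mix: 0.431·1/76 + 0.569·193/404 = 0.277.

0.28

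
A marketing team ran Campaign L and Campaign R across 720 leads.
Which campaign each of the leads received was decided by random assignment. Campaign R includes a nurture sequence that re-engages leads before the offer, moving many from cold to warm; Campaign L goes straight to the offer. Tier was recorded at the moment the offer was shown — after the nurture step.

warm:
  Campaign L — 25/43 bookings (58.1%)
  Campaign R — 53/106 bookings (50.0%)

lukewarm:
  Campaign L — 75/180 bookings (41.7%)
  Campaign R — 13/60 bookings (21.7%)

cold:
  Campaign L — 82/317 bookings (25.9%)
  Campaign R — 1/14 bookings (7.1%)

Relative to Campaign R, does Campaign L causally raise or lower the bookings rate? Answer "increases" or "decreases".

decreases

Within every engagement tier level Campaign L has the higher rate, yet pooled Campaign R does — Simpson's reversal.
Engagement tier lies on the pathway campaign → engagement tier → outcome, so adjusting for it blocks the indirect effect. For the total causal effect of campaign, use the unadjusted pooled rates.
Pooled: Campaign L 33.7% vs Campaign R 37.2%; Campaign R is higher overall.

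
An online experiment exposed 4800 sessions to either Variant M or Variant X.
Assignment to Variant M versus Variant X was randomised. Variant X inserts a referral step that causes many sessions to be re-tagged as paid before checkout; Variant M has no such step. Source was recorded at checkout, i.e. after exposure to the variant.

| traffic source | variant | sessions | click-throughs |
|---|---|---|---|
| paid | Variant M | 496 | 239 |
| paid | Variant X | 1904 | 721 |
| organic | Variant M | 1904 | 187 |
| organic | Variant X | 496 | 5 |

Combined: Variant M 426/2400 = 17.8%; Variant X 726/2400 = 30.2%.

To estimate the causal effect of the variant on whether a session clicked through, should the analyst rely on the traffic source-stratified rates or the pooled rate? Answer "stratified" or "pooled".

Traffic source lies on the pathway variant → traffic source → outcome, so adjusting for it blocks the indirect effect. For the total causal effect of variant, use the unadjusted pooled rates.
Pooled: Variant M 17.8% vs Variant X 30.2%; Variant X is higher overall.

pooled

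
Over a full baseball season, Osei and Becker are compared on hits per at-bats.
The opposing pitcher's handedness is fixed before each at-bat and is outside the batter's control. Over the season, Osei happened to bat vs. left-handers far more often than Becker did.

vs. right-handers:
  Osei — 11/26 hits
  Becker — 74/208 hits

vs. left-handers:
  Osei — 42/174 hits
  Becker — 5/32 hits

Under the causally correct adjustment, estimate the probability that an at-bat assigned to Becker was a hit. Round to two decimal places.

0.26

Osei is higher inside every pitcher handedness stratum but Becker is higher in aggregate. Whether to stratify depends on how pitcher handedness relates to the player.
The imbalance in pitcher handedness arose from how at-bats were allocated, not from anything the player did; and pitcher handedness independently affects the outcome. The pooled gap is confounded — condition on pitcher handedness.
Standardising Becker to the population pitcher handedness mix: 0.532·74/208 + 0.468·5/32 = 0.262.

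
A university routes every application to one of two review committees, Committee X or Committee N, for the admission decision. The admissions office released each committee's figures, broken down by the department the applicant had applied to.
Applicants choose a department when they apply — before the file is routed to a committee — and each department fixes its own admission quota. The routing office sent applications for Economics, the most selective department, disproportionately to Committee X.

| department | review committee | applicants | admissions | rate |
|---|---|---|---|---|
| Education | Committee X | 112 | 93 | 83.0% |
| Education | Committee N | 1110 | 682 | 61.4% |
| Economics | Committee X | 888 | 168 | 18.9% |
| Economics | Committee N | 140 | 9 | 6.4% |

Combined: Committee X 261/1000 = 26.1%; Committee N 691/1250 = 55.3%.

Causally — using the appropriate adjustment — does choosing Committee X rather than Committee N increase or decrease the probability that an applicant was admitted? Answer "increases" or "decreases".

Department is set before the review committee has any effect — it is not caused by the review committee — and it independently drives the outcome. That makes it a confounder, so the causal comparison is within department levels.
Within each level — Education: 83.0% vs 61.4%; Economics: 18.9% vs 6.4% — Committee X is higher every time.

increases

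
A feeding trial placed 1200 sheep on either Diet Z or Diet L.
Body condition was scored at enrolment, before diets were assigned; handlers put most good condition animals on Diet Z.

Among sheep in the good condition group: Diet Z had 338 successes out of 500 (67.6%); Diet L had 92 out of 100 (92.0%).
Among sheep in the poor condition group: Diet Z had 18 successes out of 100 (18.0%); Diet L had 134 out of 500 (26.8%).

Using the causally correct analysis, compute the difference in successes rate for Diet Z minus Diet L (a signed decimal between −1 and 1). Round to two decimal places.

Here starting body condition is a common cause — it drives both which diet a case falls under and the outcome. The crude comparison mixes populations; the stratum-specific rates are the causally relevant ones.
Adjusting over the population distribution of starting body condition: 0.500·(0.676−0.920) + 0.500·(0.180−0.268) = -0.166.

-0.17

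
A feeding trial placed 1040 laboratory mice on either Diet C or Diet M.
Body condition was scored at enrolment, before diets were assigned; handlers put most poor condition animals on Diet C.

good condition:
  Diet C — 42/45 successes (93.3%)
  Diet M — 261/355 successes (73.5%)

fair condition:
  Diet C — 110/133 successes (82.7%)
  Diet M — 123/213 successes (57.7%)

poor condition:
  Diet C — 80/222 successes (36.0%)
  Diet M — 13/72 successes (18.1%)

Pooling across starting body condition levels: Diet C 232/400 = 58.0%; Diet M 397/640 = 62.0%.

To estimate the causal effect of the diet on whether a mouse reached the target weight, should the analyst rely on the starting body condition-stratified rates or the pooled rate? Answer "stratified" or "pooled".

stratified

Diet C is higher inside every starting body condition stratum but Diet M is higher in aggregate. Whether to stratify depends on how starting body condition relates to the diet.
The imbalance in starting body condition arose from how laboratory mice were allocated, not from anything the diet did; and starting body condition independently affects the outcome. The pooled gap is confounded — condition on starting body condition.
Within each level — good condition: 93.3% vs 73.5%; fair condition: 82.7% vs 57.7%; poor condition: 36.0% vs 18.1% — Diet C is higher every time.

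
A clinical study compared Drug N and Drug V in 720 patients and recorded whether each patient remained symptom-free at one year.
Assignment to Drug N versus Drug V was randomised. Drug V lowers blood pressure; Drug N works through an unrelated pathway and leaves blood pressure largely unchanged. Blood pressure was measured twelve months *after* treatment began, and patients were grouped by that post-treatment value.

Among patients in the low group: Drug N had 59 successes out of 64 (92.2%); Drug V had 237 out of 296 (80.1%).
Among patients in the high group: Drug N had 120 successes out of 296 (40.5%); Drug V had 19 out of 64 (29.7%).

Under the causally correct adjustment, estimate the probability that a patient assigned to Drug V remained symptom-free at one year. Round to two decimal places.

0.71

Blood pressure is recorded after the drug and is itself shifted by it — it sits on the causal path from drug to outcome. Conditioning on a mediator would strip out part of the effect we want; the pooled comparison gives the total causal effect.
So P(outcome | do(Drug V)) is just the pooled rate for Drug V: 256/360 = 0.711.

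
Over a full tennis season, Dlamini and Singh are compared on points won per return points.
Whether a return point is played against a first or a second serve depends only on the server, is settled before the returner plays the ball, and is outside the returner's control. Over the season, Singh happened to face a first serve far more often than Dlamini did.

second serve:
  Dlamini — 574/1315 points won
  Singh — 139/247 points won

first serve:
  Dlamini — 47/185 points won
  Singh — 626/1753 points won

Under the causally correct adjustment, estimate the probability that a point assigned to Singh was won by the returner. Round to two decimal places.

0.45

The stratified and pooled comparisons disagree (Singh wins within each serve type; Dlamini wins overall), so the answer turns on the causal role of serve type.
Here serve type is a common cause — it drives both which player a case falls under and the outcome. The crude comparison mixes populations; the stratum-specific rates are the causally relevant ones.
Standardising Singh to the population serve type mix: 0.446·139/247 + 0.554·626/1753 = 0.449.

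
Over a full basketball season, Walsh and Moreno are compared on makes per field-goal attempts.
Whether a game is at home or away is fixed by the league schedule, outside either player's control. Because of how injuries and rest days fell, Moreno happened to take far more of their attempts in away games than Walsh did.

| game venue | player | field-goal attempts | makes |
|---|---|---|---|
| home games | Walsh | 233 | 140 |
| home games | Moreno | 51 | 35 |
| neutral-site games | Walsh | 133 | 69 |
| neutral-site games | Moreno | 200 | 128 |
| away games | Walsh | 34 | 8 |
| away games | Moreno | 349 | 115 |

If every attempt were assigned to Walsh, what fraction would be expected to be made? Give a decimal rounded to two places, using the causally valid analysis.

The stratified and pooled comparisons disagree (Moreno wins within each game venue; Walsh wins overall), so the answer turns on the causal role of game venue.
Game venue satisfies the back-door criterion: it is not a descendant of the player, and it blocks the spurious path from player to outcome. Adjusting for it (i.e., using the within-game venue rates) gives the causal effect.
Standardising Walsh to the population game venue mix: 0.284·140/233 + 0.333·69/133 + 0.383·8/34 = 0.434.

0.43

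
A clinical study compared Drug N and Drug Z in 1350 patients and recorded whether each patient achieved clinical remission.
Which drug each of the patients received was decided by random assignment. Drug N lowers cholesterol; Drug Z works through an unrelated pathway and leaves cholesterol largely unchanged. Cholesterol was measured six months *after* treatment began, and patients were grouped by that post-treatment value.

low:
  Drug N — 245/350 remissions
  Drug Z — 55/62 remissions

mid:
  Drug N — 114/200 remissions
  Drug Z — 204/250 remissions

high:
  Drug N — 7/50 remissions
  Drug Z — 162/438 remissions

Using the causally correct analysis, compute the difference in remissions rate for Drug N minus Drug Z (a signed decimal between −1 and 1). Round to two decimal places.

+0.05

Drug Z is higher inside every cholesterol stratum but Drug N is higher in aggregate. Whether to stratify depends on how cholesterol relates to the drug.
Cholesterol is recorded after the drug and is itself shifted by it — it sits on the causal path from drug to outcome. Conditioning on a mediator would strip out part of the effect we want; the pooled comparison gives the total causal effect.
The causal difference is the pooled difference: 0.610 − 0.561 = +0.049.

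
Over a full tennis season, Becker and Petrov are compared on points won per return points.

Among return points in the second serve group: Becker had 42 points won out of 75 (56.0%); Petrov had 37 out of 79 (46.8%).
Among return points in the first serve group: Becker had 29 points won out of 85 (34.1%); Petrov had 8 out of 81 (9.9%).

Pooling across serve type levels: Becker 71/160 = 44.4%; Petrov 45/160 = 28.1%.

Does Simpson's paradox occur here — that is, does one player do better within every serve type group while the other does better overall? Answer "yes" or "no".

Within each serve type level (second serve 56.0% vs 46.8%; first serve 34.1% vs 9.9%), Becker has the higher rate every time. Pooled: 44.4% vs 28.1% — Becker has the higher rate overall. They agree.

no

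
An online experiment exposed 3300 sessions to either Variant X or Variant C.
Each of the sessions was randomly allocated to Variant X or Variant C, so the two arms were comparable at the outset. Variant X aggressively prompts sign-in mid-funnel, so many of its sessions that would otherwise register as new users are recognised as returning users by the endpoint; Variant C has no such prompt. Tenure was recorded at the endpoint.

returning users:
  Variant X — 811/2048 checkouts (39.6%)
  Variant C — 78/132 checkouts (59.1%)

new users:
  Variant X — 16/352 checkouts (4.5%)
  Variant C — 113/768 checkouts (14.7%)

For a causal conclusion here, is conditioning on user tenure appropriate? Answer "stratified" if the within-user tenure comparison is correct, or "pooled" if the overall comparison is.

The user tenure-specific comparison favours Variant C throughout, but the pooled figures favour Variant X. The question is whether to condition on user tenure.
User tenure here is a post-treatment variable shaped by the variant; conditioning on it would introduce bias rather than remove it. The overall comparison is the causal one.
Pooled: Variant X 34.5% vs Variant C 21.2%; Variant X is higher overall.

pooled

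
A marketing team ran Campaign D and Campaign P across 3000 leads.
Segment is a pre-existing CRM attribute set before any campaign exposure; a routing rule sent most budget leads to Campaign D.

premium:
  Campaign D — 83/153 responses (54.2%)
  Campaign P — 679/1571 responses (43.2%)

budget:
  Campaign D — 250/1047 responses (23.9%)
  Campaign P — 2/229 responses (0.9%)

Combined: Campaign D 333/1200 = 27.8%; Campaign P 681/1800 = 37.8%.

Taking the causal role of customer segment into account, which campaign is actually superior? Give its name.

Nothing the campaign does changes customer segment; the imbalance is an allocation artefact. With customer segment also predicting the outcome, the pooled figure is confounded, and the within-stratum comparison is the causal one.
Within each level — premium: 54.2% vs 43.2%; budget: 23.9% vs 0.9% — Campaign D is higher every time.

Campaign D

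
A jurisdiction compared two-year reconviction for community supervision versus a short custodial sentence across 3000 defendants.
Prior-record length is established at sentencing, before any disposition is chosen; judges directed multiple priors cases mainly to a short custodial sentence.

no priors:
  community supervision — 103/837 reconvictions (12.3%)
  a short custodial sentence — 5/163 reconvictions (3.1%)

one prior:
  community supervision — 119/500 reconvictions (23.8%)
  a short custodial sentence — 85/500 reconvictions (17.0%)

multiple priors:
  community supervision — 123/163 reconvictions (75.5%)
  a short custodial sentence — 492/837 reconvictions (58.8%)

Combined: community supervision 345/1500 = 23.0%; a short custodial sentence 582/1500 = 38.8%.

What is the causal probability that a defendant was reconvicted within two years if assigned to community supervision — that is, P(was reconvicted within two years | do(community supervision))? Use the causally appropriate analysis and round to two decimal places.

Nothing the disposition does changes prior-record length; the imbalance is an allocation artefact. With prior-record length also predicting the outcome, the pooled figure is confounded, and the within-stratum comparison is the causal one.
Standardising community supervision to the population prior-record length mix: 0.333·103/837 + 0.333·119/500 + 0.333·123/163 = 0.372.

0.37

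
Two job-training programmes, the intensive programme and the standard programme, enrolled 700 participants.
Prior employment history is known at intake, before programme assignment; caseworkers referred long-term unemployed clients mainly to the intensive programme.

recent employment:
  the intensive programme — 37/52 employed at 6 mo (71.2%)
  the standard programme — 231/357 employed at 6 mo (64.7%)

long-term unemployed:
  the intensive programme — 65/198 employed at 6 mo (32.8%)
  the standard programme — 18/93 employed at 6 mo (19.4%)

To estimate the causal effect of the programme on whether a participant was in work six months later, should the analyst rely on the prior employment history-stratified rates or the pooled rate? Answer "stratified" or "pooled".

Nothing the programme does changes prior employment history; the imbalance is an allocation artefact. With prior employment history also predicting the outcome, the pooled figure is confounded, and the within-stratum comparison is the causal one.
Within each level — recent employment: 71.2% vs 64.7%; long-term unemployed: 32.8% vs 19.4% — the intensive programme is higher every time.

stratified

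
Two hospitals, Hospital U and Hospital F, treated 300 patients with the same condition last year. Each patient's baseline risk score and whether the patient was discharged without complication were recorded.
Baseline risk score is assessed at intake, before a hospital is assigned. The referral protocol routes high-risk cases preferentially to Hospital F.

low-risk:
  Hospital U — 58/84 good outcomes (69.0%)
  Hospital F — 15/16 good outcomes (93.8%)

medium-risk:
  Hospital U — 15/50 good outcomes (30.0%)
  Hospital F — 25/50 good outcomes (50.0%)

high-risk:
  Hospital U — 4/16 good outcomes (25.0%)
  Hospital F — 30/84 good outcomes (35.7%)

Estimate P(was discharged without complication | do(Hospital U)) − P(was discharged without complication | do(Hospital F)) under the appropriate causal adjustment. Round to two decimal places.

-0.18

Here baseline risk score is a common cause — it drives both which hospital a case falls under and the outcome. The crude comparison mixes populations; the stratum-specific rates are the causally relevant ones.
Adjusting over the population distribution of baseline risk score: 0.333·(0.690−0.938) + 0.333·(0.300−0.500) + 0.333·(0.250−0.357) = -0.185.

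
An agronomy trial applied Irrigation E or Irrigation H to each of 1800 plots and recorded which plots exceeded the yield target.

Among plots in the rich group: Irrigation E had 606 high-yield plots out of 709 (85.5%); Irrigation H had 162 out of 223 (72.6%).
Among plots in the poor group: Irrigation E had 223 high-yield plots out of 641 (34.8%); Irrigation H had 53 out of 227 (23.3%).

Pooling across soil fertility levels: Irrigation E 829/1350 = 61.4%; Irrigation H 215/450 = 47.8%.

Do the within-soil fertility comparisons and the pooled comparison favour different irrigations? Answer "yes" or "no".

Within each soil fertility level (rich 85.5% vs 72.6%; poor 34.8% vs 23.3%), Irrigation E has the higher rate every time. Pooled: 61.4% vs 47.8% — Irrigation E has the higher rate overall. They agree.

no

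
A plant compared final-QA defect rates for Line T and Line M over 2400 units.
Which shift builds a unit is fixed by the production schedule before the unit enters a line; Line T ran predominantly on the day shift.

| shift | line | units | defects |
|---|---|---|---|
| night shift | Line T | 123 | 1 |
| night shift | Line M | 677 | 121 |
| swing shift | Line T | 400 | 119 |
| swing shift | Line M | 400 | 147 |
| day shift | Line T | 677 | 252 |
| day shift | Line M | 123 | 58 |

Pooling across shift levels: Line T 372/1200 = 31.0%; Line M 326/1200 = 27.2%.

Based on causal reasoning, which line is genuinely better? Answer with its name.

Shift satisfies the back-door criterion: it is not a descendant of the line, and it blocks the spurious path from line to outcome. Adjusting for it (i.e., using the within-shift rates) gives the causal effect.
Within each level — night shift: 0.8% vs 17.9%; swing shift: 29.8% vs 36.8%; day shift: 37.2% vs 47.2% — Line T is lower every time.

Line T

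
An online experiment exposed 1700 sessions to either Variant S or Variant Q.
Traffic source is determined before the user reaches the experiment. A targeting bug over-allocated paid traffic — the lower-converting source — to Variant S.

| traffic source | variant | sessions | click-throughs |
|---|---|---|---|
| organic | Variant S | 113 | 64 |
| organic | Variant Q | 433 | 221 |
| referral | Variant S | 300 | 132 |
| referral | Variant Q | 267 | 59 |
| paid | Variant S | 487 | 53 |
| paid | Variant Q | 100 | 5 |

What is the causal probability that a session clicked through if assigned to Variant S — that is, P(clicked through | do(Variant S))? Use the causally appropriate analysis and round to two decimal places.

0.37

Here traffic source is a common cause — it drives both which variant a case falls under and the outcome. The crude comparison mixes populations; the stratum-specific rates are the causally relevant ones.
Standardising Variant S to the population traffic source mix: 0.321·64/113 + 0.334·132/300 + 0.345·53/487 = 0.366.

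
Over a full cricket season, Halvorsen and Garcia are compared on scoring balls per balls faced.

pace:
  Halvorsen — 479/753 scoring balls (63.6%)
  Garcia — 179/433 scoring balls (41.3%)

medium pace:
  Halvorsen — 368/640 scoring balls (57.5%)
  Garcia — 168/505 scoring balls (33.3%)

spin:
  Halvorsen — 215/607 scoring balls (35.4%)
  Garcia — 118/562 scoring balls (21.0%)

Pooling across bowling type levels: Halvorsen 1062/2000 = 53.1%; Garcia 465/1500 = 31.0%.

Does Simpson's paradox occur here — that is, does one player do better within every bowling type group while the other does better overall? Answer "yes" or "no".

Within each bowling type level (pace 63.6% vs 41.3%; medium pace 57.5% vs 33.3%; spin 35.4% vs 21.0%), Halvorsen has the higher rate every time. Pooled: 53.1% vs 31.0% — Halvorsen has the higher rate overall. They agree.

no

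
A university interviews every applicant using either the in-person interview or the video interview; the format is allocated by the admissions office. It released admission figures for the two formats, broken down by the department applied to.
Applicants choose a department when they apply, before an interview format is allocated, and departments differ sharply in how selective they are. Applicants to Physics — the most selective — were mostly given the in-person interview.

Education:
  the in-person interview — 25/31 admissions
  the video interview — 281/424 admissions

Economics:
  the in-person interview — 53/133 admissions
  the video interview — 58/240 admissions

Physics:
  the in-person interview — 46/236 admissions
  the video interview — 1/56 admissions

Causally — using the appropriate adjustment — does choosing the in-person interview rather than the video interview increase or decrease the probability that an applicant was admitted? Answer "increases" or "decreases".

The stratified and pooled comparisons disagree (the in-person interview wins within each department; the video interview wins overall), so the answer turns on the causal role of department.
The imbalance in department arose from how applicants were allocated, not from anything the interview format did; and department independently affects the outcome. The pooled gap is confounded — condition on department.
Within each level — Education: 80.6% vs 66.3%; Economics: 39.8% vs 24.2%; Physics: 19.5% vs 1.8% — the in-person interview is higher every time.

increases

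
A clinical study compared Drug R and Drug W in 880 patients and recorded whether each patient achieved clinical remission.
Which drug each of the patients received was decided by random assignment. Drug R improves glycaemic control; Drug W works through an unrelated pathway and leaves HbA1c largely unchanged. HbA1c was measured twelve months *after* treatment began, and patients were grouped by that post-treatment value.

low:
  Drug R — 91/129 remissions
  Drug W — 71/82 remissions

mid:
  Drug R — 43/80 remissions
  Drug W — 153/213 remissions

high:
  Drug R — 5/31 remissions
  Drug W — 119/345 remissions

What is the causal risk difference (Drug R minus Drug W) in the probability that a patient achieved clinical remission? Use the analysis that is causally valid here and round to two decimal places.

Because the drug influences HbA1c, HbA1c is a post-treatment mediator, not a confounder. Stratifying on it would bias the estimate; the causal effect is the crude pooled difference.
The causal difference is the pooled difference: 0.579 − 0.536 = +0.043.

+0.04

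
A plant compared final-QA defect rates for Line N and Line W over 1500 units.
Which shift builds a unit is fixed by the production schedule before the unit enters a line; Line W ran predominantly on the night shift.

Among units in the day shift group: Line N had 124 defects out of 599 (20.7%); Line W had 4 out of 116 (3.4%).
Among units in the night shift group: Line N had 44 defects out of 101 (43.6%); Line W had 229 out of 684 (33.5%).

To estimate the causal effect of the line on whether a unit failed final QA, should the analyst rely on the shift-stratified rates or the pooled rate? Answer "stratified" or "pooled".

Shift satisfies the back-door criterion: it is not a descendant of the line, and it blocks the spurious path from line to outcome. Adjusting for it (i.e., using the within-shift rates) gives the causal effect.
Within each level — day shift: 20.7% vs 3.4%; night shift: 43.6% vs 33.5% — Line W is lower every time.

stratified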